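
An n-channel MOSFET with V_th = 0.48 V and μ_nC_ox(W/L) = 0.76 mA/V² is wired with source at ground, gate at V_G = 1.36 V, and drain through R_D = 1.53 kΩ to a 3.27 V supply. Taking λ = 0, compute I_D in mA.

I_D = 0.294 mA

V_GS = V_G = 1.36 V, so V_ov = 1.36 − 0.48 = 0.88 V.
Assume saturation: I_D = ½ k_n V_ov² = 0.5 × 0.76 × 0.88² = 0.294 mA, giving V_DS = V_DD − I_D R_D = 3.27 − 0.294 × 1.53 = 2.82 V.
V_DS = 2.82 V ≥ V_ov = 0.88 V, confirming saturation.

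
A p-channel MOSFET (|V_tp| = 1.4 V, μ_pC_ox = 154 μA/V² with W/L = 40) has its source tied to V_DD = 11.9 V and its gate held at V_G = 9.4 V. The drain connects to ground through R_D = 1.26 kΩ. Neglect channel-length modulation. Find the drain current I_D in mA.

I_D = 3.73 mA

V_SG = V_DD − V_G = 11.9 − 9.4 = 2.5 V, so V_ov = 2.5 − 1.4 = 1.1 V.
k_p = μ_pC_ox · (W/L) = 6.16 mA/V².
Assume saturation: I_D = ½ k_p V_ov² = 0.5 × 6.16 × 1.1² = 3.73 mA, giving V_SD = V_DD − I_D R_D = 11.9 − 3.73 × 1.26 = 7.2 V.
V_SD = 7.2 V ≥ V_ov = 1.1 V, confirming saturation.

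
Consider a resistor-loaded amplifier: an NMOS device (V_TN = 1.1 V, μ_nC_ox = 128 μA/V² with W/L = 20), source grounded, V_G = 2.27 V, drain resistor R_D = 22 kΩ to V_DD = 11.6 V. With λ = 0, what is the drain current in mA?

V_GS = V_G = 2.27 V, so V_ov = 2.27 − 1.1 = 1.17 V.
k_n = μ_nC_ox · (W/L) = 2.56 mA/V².
Assume saturation: I_D = ½ k_n V_ov² = 0.5 × 2.56 × 1.17² = 1.75 mA, giving V_DS = V_DD − I_D R_D = 11.6 − 1.75 × 22 = -26.9 V.
But -26.9 V < V_ov = 1.17 V, so the device is actually in triode.
In triode I_D = k_n[V_ov V_DS − ½ V_DS²] and I_D = (V_DD − V_DS)/R_D. Equating: 28.2 V_DS² − 66.89 V_DS + 11.6 = 0, giving V_DS = 0.188 V (the root below V_ov).
I_D = (11.6 − 0.188) / 22 = 0.519 mA.

I_D = 0.519 mA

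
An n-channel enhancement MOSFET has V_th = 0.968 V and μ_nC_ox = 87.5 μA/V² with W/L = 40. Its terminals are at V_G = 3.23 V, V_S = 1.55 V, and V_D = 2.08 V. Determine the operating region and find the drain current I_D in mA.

V_GS = V_G − V_S = 3.23 − 1.55 = 1.68 V; V_DS = V_D − V_S = 2.08 − 1.55 = 0.53 V.
k_n = μ_nC_ox · (W/L) = 3.5 mA/V².
V_ov = V_GS − V_th = 1.68 − 0.968 = 0.712 V.
Since V_DS = 0.53 V < V_ov = 0.712 V, the device is in the triode region.
I_D = k_n [V_ov · V_DS − ½ V_DS²] = 3.5 × [0.712 × 0.53 − 0.5 × 0.53²] = 0.829 mA.

Triode; I_D = 0.829 mA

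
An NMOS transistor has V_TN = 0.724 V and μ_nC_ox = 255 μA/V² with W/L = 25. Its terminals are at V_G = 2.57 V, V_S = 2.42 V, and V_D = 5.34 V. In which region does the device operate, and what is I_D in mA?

Cutoff; I_D = 0 mA

V_GS = V_G − V_S = 2.57 − 2.42 = 0.15 V; V_DS = V_D − V_S = 5.34 − 2.42 = 2.92 V.
V_GS = 0.15 V < V_TN = 0.724 V, so the transistor is in cutoff.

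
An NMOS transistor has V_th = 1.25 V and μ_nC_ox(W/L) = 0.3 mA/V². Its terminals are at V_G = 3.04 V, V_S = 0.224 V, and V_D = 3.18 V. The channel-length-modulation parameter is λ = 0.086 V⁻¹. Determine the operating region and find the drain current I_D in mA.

V_GS = V_G − V_S = 3.04 − 0.224 = 2.82 V; V_DS = V_D − V_S = 3.18 − 0.224 = 2.96 V.
V_ov = V_GS − V_th = 2.82 − 1.25 = 1.57 V.
Since V_DS = 2.96 V ≥ V_ov = 1.57 V, the device is in saturation.
I_D = ½ k_n V_ov² (1 + λ V_DS) = 0.5 × 0.3 × 1.57² × (1 + 0.086 × 2.96) = 0.461 mA.

Saturation; I_D = 0.461 mA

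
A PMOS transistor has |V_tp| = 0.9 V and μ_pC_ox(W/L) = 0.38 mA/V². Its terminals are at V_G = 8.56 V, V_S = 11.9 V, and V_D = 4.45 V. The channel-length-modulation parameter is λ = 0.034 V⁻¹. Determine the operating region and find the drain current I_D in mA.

V_SG = V_S − V_G = 11.9 − 8.56 = 3.34 V; V_SD = V_S − V_D = 11.9 − 4.45 = 7.45 V.
V_ov = V_SG − |V_tp| = 3.34 − 0.9 = 2.44 V.
Since V_SD = 7.45 V ≥ V_ov = 2.44 V, the device is in saturation.
I_D = ½ k_p V_ov² (1 + λ V_SD) = 0.5 × 0.38 × 2.44² × (1 + 0.034 × 7.45) = 1.42 mA.

Saturation; I_D = 1.42 mA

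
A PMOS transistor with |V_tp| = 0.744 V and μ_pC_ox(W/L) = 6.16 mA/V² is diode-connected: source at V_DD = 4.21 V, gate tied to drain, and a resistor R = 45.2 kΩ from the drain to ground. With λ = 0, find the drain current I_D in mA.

I_D = 0.0733 mA

With gate tied to drain, V_SG = V_SD ≥ V_SG − |V_tp|, so the device is in saturation.
KCL at the drain: ½ k_p (V_SG − |V_tp|)² = (V_DD − V_SG)/R.
Let x = V_SG − 0.744. Then 139 x² + x − 3.466 = 0, giving x = 0.154 V (positive root), so V_SG = 0.898 V.
I_D = (V_DD − V_SG)/R = (4.21 − 0.898) / 45.2 = 0.0733 mA.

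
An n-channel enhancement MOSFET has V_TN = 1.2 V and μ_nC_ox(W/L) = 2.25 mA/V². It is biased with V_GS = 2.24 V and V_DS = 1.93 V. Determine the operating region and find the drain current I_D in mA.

Saturation; I_D = 1.22 mA

V_ov = V_GS − V_TN = 2.24 − 1.2 = 1.04 V.
Since V_DS = 1.93 V ≥ V_ov = 1.04 V, the device is in saturation.
I_D = ½ k_n V_ov² = 0.5 × 2.25 × 1.04² = 1.22 mA.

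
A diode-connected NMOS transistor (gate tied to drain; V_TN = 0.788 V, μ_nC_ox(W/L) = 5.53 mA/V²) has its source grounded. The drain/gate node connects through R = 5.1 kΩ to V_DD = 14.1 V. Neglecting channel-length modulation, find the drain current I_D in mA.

I_D = 2.43 mA

With gate tied to drain, V_GS = V_DS ≥ V_GS − V_TN, so the device is in saturation.
KCL at the drain: ½ k_n (V_GS − V_TN)² = (V_DD − V_GS)/R.
Let x = V_GS − 0.788. Then 14.1 x² + x − 13.31 = 0, giving x = 0.937 V (positive root), so V_GS = 1.72 V.
I_D = (V_DD − V_GS)/R = (14.1 − 1.72) / 5.1 = 2.43 mA.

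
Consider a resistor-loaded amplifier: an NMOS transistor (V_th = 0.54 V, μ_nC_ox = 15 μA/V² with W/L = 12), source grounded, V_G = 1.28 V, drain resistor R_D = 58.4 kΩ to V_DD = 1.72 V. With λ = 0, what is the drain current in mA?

I_D = 0.0256 mA

V_GS = V_G = 1.28 V, so V_ov = 1.28 − 0.54 = 0.74 V.
k_n = μ_nC_ox · (W/L) = 0.18 mA/V².
Assume saturation: I_D = ½ k_n V_ov² = 0.5 × 0.18 × 0.74² = 0.0493 mA, giving V_DS = V_DD − I_D R_D = 1.72 − 0.0493 × 58.4 = -1.16 V.
But -1.16 V < V_ov = 0.74 V, so the device is actually in triode.
In triode I_D = k_n[V_ov V_DS − ½ V_DS²] and I_D = (V_DD − V_DS)/R_D. Equating: 5.26 V_DS² − 8.779 V_DS + 1.72 = 0, giving V_DS = 0.227 V (the root below V_ov).
I_D = (1.72 − 0.227) / 58.4 = 0.0256 mA.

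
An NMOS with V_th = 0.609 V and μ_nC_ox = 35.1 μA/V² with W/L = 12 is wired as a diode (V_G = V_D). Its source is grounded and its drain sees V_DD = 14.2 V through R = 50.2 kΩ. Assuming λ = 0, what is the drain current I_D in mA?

With gate tied to drain, V_GS = V_DS ≥ V_GS − V_th, so the device is in saturation.
k_n = μ_nC_ox · (W/L) = 0.4212 mA/V².
KCL at the drain: ½ k_n (V_GS − V_th)² = (V_DD − V_GS)/R.
Let x = V_GS − 0.609. Then 10.6 x² + x − 13.59 = 0, giving x = 1.09 V (positive root), so V_GS = 1.7 V.
I_D = (V_DD − V_GS)/R = (14.2 − 1.7) / 50.2 = 0.249 mA.

I_D = 0.249 mA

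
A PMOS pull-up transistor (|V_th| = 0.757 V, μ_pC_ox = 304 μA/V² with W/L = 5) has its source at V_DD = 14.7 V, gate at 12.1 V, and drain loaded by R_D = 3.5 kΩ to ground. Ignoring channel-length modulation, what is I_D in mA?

I_D = 2.58 mA

V_SG = V_DD − V_G = 14.7 − 12.1 = 2.6 V, so V_ov = 2.6 − 0.757 = 1.84 V.
k_p = μ_pC_ox · (W/L) = 1.52 mA/V².
Assume saturation: I_D = ½ k_p V_ov² = 0.5 × 1.52 × 1.84² = 2.58 mA, giving V_SD = V_DD − I_D R_D = 14.7 − 2.58 × 3.5 = 5.66 V.
V_SD = 5.66 V ≥ V_ov = 1.84 V, confirming saturation.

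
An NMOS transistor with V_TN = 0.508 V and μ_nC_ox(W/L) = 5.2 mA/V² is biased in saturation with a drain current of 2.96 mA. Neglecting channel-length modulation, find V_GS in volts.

V_GS = 1.57 V

In saturation I_D = ½ k_n (V_GS − V_TN)², so V_GS − V_TN = √(2 I_D / k_n) = √(2 × 2.96 / 5.2) = 1.07 V.
V_GS = 0.508 + 1.07 = 1.57 V.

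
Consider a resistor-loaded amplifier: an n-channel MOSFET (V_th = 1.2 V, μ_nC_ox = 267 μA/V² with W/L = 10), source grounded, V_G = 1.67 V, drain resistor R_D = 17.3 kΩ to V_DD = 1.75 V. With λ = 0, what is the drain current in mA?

V_GS = V_G = 1.67 V, so V_ov = 1.67 − 1.2 = 0.47 V.
k_n = μ_nC_ox · (W/L) = 2.67 mA/V².
Assume saturation: I_D = ½ k_n V_ov² = 0.5 × 2.67 × 0.47² = 0.295 mA, giving V_DS = V_DD − I_D R_D = 1.75 − 0.295 × 17.3 = -3.35 V.
But -3.35 V < V_ov = 0.47 V, so the device is actually in triode.
In triode I_D = k_n[V_ov V_DS − ½ V_DS²] and I_D = (V_DD − V_DS)/R_D. Equating: 23.1 V_DS² − 22.71 V_DS + 1.75 = 0, giving V_DS = 0.0843 V (the root below V_ov).
I_D = (1.75 − 0.0843) / 17.3 = 0.0963 mA.

I_D = 0.0963 mA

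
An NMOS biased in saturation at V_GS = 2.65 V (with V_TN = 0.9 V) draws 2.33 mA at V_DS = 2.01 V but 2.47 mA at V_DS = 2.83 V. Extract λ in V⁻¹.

With V_GS fixed, I_D ∝ (1 + λ V_DS) in saturation, so I_D2/I_D1 = (1 + λ V_DS2)/(1 + λ V_DS1).
2.47/2.33 = 1.06 = (1 + 2.83 λ)/(1 + 2.01 λ).
Solving: λ (I_D1 V_DS2 − I_D2 V_DS1) = I_D2 − I_D1, so λ = (2.47 − 2.33) / (2.33 × 2.83 − 2.47 × 2.01) = 0.14 / 1.63 = 0.0859 V⁻¹.

λ = 0.0859 V⁻¹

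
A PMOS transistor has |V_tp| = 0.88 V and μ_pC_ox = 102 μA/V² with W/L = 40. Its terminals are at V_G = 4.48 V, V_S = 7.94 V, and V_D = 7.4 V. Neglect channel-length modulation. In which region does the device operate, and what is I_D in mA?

Triode; I_D = 5.09 mA

V_SG = V_S − V_G = 7.94 − 4.48 = 3.46 V; V_SD = V_S − V_D = 7.94 − 7.4 = 0.54 V.
k_p = μ_pC_ox · (W/L) = 4.08 mA/V².
V_ov = V_SG − |V_tp| = 3.46 − 0.88 = 2.58 V.
Since V_SD = 0.54 V < V_ov = 2.58 V, the device is in the triode region.
I_D = k_p [V_ov · V_SD − ½ V_SD²] = 4.08 × [2.58 × 0.54 − 0.5 × 0.54²] = 5.09 mA.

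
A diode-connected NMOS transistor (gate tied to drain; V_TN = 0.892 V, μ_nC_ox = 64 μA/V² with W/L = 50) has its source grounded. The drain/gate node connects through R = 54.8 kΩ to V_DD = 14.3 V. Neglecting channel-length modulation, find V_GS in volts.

With gate tied to drain, V_GS = V_DS ≥ V_GS − V_TN, so the device is in saturation.
k_n = μ_nC_ox · (W/L) = 3.2 mA/V².
KCL at the drain: ½ k_n (V_GS − V_TN)² = (V_DD − V_GS)/R.
Let x = V_GS − 0.892. Then 87.7 x² + x − 13.41 = 0, giving x = 0.385 V (positive root), so V_GS = 1.28 V.
I_D = (V_DD − V_GS)/R = (14.3 − 1.28) / 54.8 = 0.238 mA.

V_GS = 1.28 V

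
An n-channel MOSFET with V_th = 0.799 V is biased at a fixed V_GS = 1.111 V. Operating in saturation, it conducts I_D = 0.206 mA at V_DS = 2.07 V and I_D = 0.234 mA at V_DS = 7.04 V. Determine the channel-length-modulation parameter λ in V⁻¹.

With V_GS fixed, I_D ∝ (1 + λ V_DS) in saturation, so I_D2/I_D1 = (1 + λ V_DS2)/(1 + λ V_DS1).
0.234/0.206 = 1.136 = (1 + 7.04 λ)/(1 + 2.07 λ).
Solving: λ (I_D1 V_DS2 − I_D2 V_DS1) = I_D2 − I_D1, so λ = (0.234 − 0.206) / (0.206 × 7.04 − 0.234 × 2.07) = 0.028 / 0.966 = 0.029 V⁻¹.

λ = 0.0290 V⁻¹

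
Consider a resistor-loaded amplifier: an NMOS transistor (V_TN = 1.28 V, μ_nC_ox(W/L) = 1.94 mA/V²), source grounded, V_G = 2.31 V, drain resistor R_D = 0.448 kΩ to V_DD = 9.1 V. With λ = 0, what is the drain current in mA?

V_GS = V_G = 2.31 V, so V_ov = 2.31 − 1.28 = 1.03 V.
Assume saturation: I_D = ½ k_n V_ov² = 0.5 × 1.94 × 1.03² = 1.03 mA, giving V_DS = V_DD − I_D R_D = 9.1 − 1.03 × 0.448 = 8.64 V.
V_DS = 8.64 V ≥ V_ov = 1.03 V, confirming saturation.

I_D = 1.03 mA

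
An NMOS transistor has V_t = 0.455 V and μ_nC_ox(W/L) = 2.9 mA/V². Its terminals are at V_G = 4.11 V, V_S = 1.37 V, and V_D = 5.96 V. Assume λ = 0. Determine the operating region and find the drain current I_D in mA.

Saturation; I_D = 7.57 mA

V_GS = V_G − V_S = 4.11 − 1.37 = 2.74 V; V_DS = V_D − V_S = 5.96 − 1.37 = 4.59 V.
V_ov = V_GS − V_t = 2.74 − 0.455 = 2.29 V.
Since V_DS = 4.59 V ≥ V_ov = 2.29 V, the device is in saturation.
I_D = ½ k_n V_ov² = 0.5 × 2.9 × 2.29² = 7.57 mA.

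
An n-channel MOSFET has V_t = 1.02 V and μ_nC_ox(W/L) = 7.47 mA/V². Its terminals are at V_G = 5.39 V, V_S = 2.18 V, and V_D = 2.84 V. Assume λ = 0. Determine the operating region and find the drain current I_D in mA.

V_GS = V_G − V_S = 5.39 − 2.18 = 3.21 V; V_DS = V_D − V_S = 2.84 − 2.18 = 0.66 V.
V_ov = V_GS − V_t = 3.21 − 1.02 = 2.19 V.
Since V_DS = 0.66 V < V_ov = 2.19 V, the device is in the triode region.
I_D = k_n [V_ov · V_DS − ½ V_DS²] = 7.47 × [2.19 × 0.66 − 0.5 × 0.66²] = 9.17 mA.

Triode; I_D = 9.17 mA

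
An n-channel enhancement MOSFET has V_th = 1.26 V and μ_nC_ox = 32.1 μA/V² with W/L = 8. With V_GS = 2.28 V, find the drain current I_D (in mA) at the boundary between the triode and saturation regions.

At the boundary V_DS = V_ov = V_GS − V_th = 2.28 − 1.26 = 1.02 V.
k_n = μ_nC_ox · (W/L) = 0.2568 mA/V².
I_D = ½ k_n V_ov² = 0.5 × 0.2568 × 1.02² = 0.134 mA.

I_D = 0.134 mA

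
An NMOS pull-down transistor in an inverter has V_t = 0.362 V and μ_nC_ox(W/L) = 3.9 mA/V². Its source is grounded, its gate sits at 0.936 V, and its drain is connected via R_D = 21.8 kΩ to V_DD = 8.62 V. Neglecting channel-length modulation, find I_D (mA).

I_D = 0.386 mA

V_GS = V_G = 0.936 V, so V_ov = 0.936 − 0.362 = 0.574 V.
Assume saturation: I_D = ½ k_n V_ov² = 0.5 × 3.9 × 0.574² = 0.642 mA, giving V_DS = V_DD − I_D R_D = 8.62 − 0.642 × 21.8 = -5.39 V.
But -5.39 V < V_ov = 0.574 V, so the device is actually in triode.
In triode I_D = k_n[V_ov V_DS − ½ V_DS²] and I_D = (V_DD − V_DS)/R_D. Equating: 42.5 V_DS² − 49.8 V_DS + 8.62 = 0, giving V_DS = 0.211 V (the root below V_ov).
I_D = (8.62 − 0.211) / 21.8 = 0.386 mA.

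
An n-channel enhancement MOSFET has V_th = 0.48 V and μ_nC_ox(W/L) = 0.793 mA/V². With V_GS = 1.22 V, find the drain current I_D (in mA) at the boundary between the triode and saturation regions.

At the boundary V_DS = V_ov = V_GS − V_th = 1.22 − 0.48 = 0.74 V.
I_D = ½ k_n V_ov² = 0.5 × 0.793 × 0.74² = 0.217 mA.

I_D = 0.217 mA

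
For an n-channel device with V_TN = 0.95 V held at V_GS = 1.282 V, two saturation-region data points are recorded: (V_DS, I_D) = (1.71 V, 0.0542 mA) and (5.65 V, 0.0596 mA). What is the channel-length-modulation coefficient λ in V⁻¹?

With V_GS fixed, I_D ∝ (1 + λ V_DS) in saturation, so I_D2/I_D1 = (1 + λ V_DS2)/(1 + λ V_DS1).
0.0596/0.0542 = 1.1 = (1 + 5.65 λ)/(1 + 1.71 λ).
Solving: λ (I_D1 V_DS2 − I_D2 V_DS1) = I_D2 − I_D1, so λ = (0.0596 − 0.0542) / (0.0542 × 5.65 − 0.0596 × 1.71) = 0.0054 / 0.204 = 0.0264 V⁻¹.

λ = 0.0264 V⁻¹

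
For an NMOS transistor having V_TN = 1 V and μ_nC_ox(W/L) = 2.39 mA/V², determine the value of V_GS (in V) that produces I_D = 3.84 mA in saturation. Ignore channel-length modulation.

V_GS = 2.79 V

In saturation I_D = ½ k_n (V_GS − V_TN)², so V_GS − V_TN = √(2 I_D / k_n) = √(2 × 3.84 / 2.39) = 1.79 V.
V_GS = 1 + 1.79 = 2.79 V.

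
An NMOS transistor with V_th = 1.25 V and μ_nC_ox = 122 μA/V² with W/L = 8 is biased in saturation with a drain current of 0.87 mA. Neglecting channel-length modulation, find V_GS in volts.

k_n = μ_nC_ox · (W/L) = 0.976 mA/V².
In saturation I_D = ½ k_n (V_GS − V_th)², so V_GS − V_th = √(2 I_D / k_n) = √(2 × 0.87 / 0.976) = 1.34 V.
V_GS = 1.25 + 1.34 = 2.59 V.

V_GS = 2.59 V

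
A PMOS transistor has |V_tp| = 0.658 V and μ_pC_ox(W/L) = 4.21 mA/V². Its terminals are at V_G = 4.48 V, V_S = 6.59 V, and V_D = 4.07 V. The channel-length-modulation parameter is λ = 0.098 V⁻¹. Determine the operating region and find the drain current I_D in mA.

Saturation; I_D = 5.53 mA

V_SG = V_S − V_G = 6.59 − 4.48 = 2.11 V; V_SD = V_S − V_D = 6.59 − 4.07 = 2.52 V.
V_ov = V_SG − |V_tp| = 2.11 − 0.658 = 1.45 V.
Since V_SD = 2.52 V ≥ V_ov = 1.45 V, the device is in saturation.
I_D = ½ k_p V_ov² (1 + λ V_SD) = 0.5 × 4.21 × 1.45² × (1 + 0.098 × 2.52) = 5.53 mA.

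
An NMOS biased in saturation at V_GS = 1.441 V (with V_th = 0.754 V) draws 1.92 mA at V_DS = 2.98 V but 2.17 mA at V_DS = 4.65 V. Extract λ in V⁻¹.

With V_GS fixed, I_D ∝ (1 + λ V_DS) in saturation, so I_D2/I_D1 = (1 + λ V_DS2)/(1 + λ V_DS1).
2.17/1.92 = 1.13 = (1 + 4.65 λ)/(1 + 2.98 λ).
Solving: λ (I_D1 V_DS2 − I_D2 V_DS1) = I_D2 − I_D1, so λ = (2.17 − 1.92) / (1.92 × 4.65 − 2.17 × 2.98) = 0.25 / 2.46 = 0.102 V⁻¹.

λ = 0.102 V⁻¹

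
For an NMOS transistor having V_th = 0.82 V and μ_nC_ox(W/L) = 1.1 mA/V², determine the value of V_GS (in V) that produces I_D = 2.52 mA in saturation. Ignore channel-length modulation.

V_GS = 2.96 V

In saturation I_D = ½ k_n (V_GS − V_th)², so V_GS − V_th = √(2 I_D / k_n) = √(2 × 2.52 / 1.1) = 2.14 V.
V_GS = 0.82 + 2.14 = 2.96 V.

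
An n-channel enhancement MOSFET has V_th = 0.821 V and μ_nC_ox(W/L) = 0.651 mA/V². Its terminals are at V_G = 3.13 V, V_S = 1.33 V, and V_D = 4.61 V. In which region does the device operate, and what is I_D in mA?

V_GS = V_G − V_S = 3.13 − 1.33 = 1.8 V; V_DS = V_D − V_S = 4.61 − 1.33 = 3.28 V.
V_ov = V_GS − V_th = 1.8 − 0.821 = 0.979 V.
Since V_DS = 3.28 V ≥ V_ov = 0.979 V, the device is in saturation.
I_D = ½ k_n V_ov² = 0.5 × 0.651 × 0.979² = 0.312 mA.

Saturation; I_D = 0.312 mA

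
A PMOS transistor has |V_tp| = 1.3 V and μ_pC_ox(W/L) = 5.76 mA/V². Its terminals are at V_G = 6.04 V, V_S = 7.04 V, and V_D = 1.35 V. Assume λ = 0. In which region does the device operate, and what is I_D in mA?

V_SG = V_S − V_G = 7.04 − 6.04 = 1 V; V_SD = V_S − V_D = 7.04 − 1.35 = 5.69 V.
V_SG = 1 V < |V_tp| = 1.3 V, so the transistor is in cutoff.

Cutoff; I_D = 0 mA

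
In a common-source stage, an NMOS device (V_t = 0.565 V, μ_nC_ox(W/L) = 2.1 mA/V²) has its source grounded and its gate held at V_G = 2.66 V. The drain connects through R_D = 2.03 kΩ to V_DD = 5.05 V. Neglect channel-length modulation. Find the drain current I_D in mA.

V_GS = V_G = 2.66 V, so V_ov = 2.66 − 0.565 = 2.1 V.
Assume saturation: I_D = ½ k_n V_ov² = 0.5 × 2.1 × 2.1² = 4.61 mA, giving V_DS = V_DD − I_D R_D = 5.05 − 4.61 × 2.03 = -4.31 V.
But -4.31 V < V_ov = 2.1 V, so the device is actually in triode.
In triode I_D = k_n[V_ov V_DS − ½ V_DS²] and I_D = (V_DD − V_DS)/R_D. Equating: 2.13 V_DS² − 9.931 V_DS + 5.05 = 0, giving V_DS = 0.581 V (the root below V_ov).
I_D = (5.05 − 0.581) / 2.03 = 2.2 mA.

I_D = 2.20 mA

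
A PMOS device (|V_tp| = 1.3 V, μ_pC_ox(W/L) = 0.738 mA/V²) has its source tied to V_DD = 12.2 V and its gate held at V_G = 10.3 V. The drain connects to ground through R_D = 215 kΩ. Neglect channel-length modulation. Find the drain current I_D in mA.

V_SG = V_DD − V_G = 12.2 − 10.3 = 1.9 V, so V_ov = 1.9 − 1.3 = 0.6 V.
Assume saturation: I_D = ½ k_p V_ov² = 0.5 × 0.738 × 0.6² = 0.133 mA, giving V_SD = V_DD − I_D R_D = 12.2 − 0.133 × 215 = -16.4 V.
But -16.4 V < V_ov = 0.6 V, so the device is actually in triode.
In triode I_D = k_p[V_ov V_SD − ½ V_SD²] and I_D = (V_DD − V_SD)/R_D. Equating: 79.3 V_SD² − 96.2 V_SD + 12.2 = 0, giving V_SD = 0.144 V (the root below V_ov).
I_D = (12.2 − 0.144) / 215 = 0.0561 mA.

I_D = 0.0561 mA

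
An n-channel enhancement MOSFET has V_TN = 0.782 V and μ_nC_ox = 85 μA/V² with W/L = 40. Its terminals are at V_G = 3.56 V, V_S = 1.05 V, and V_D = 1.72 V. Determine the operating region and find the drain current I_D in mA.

Triode; I_D = 3.17 mA

V_GS = V_G − V_S = 3.56 − 1.05 = 2.51 V; V_DS = V_D − V_S = 1.72 − 1.05 = 0.67 V.
k_n = μ_nC_ox · (W/L) = 3.4 mA/V².
V_ov = V_GS − V_TN = 2.51 − 0.782 = 1.73 V.
Since V_DS = 0.67 V < V_ov = 1.73 V, the device is in the triode region.
I_D = k_n [V_ov · V_DS − ½ V_DS²] = 3.4 × [1.73 × 0.67 − 0.5 × 0.67²] = 3.17 mA.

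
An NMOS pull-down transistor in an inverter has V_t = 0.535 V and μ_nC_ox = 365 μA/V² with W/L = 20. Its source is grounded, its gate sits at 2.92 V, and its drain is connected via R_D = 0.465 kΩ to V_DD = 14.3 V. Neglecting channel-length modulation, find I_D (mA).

V_GS = V_G = 2.92 V, so V_ov = 2.92 − 0.535 = 2.38 V.
k_n = μ_nC_ox · (W/L) = 7.3 mA/V².
Assume saturation: I_D = ½ k_n V_ov² = 0.5 × 7.3 × 2.38² = 20.8 mA, giving V_DS = V_DD − I_D R_D = 14.3 − 20.8 × 0.465 = 4.65 V.
V_DS = 4.65 V ≥ V_ov = 2.38 V, confirming saturation.

I_D = 20.8 mA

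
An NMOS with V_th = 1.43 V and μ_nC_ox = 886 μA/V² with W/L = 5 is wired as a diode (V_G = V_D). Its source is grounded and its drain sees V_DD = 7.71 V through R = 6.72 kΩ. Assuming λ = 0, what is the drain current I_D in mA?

With gate tied to drain, V_GS = V_DS ≥ V_GS − V_th, so the device is in saturation.
k_n = μ_nC_ox · (W/L) = 4.43 mA/V².
KCL at the drain: ½ k_n (V_GS − V_th)² = (V_DD − V_GS)/R.
Let x = V_GS − 1.43. Then 14.9 x² + x − 6.28 = 0, giving x = 0.617 V (positive root), so V_GS = 2.05 V.
I_D = (V_DD − V_GS)/R = (7.71 − 2.05) / 6.72 = 0.843 mA.

I_D = 0.843 mA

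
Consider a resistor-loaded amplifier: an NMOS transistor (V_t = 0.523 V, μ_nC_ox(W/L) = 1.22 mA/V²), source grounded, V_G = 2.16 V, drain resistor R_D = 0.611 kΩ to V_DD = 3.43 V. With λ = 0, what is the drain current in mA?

I_D = 1.63 mA

V_GS = V_G = 2.16 V, so V_ov = 2.16 − 0.523 = 1.64 V.
Assume saturation: I_D = ½ k_n V_ov² = 0.5 × 1.22 × 1.64² = 1.63 mA, giving V_DS = V_DD − I_D R_D = 3.43 − 1.63 × 0.611 = 2.43 V.
V_DS = 2.43 V ≥ V_ov = 1.64 V, confirming saturation.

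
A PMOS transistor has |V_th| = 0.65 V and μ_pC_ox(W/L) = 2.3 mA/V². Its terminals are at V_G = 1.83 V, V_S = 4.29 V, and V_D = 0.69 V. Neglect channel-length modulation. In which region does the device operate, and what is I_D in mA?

Saturation; I_D = 3.77 mA

V_SG = V_S − V_G = 4.29 − 1.83 = 2.46 V; V_SD = V_S − V_D = 4.29 − 0.69 = 3.6 V.
V_ov = V_SG − |V_th| = 2.46 − 0.65 = 1.81 V.
Since V_SD = 3.6 V ≥ V_ov = 1.81 V, the device is in saturation.
I_D = ½ k_p V_ov² = 0.5 × 2.3 × 1.81² = 3.77 mA.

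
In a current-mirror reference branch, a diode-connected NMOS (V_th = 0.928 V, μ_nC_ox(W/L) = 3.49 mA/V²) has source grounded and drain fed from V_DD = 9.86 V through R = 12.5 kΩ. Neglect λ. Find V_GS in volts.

With gate tied to drain, V_GS = V_DS ≥ V_GS − V_th, so the device is in saturation.
KCL at the drain: ½ k_n (V_GS − V_th)² = (V_DD − V_GS)/R.
Let x = V_GS − 0.928. Then 21.8 x² + x − 8.932 = 0, giving x = 0.617 V (positive root), so V_GS = 1.55 V.
I_D = (V_DD − V_GS)/R = (9.86 − 1.55) / 12.5 = 0.665 mA.

V_GS = 1.55 V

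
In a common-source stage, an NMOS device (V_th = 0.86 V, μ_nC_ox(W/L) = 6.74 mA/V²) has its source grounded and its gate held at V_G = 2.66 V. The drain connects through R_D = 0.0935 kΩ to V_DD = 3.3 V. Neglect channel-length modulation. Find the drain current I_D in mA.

V_GS = V_G = 2.66 V, so V_ov = 2.66 − 0.86 = 1.8 V.
Assume saturation: I_D = ½ k_n V_ov² = 0.5 × 6.74 × 1.8² = 10.9 mA, giving V_DS = V_DD − I_D R_D = 3.3 − 10.9 × 0.0935 = 2.28 V.
V_DS = 2.28 V ≥ V_ov = 1.8 V, confirming saturation.

I_D = 10.9 mA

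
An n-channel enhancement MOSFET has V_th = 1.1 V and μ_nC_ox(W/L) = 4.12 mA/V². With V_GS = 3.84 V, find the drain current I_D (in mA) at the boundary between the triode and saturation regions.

At the boundary V_DS = V_ov = V_GS − V_th = 3.84 − 1.1 = 2.74 V.
I_D = ½ k_n V_ov² = 0.5 × 4.12 × 2.74² = 15.5 mA.

I_D = 15.5 mA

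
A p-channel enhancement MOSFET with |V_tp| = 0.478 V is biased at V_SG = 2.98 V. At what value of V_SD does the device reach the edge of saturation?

V_SD,sat = 2.50 V

The boundary between triode and saturation is V_SD = V_SG − |V_tp| = V_ov.
V_ov = 2.98 − 0.478 = 2.5 V.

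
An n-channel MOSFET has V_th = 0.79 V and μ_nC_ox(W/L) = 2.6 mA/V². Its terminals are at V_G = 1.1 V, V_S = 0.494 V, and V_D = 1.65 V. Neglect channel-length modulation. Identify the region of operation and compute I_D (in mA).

V_GS = V_G − V_S = 1.1 − 0.494 = 0.606 V; V_DS = V_D − V_S = 1.65 − 0.494 = 1.16 V.
V_GS = 0.606 V < V_th = 0.79 V, so the transistor is in cutoff.

Cutoff; I_D = 0 mA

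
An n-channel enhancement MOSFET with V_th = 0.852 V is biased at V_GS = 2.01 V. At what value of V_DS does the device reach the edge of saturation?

V_DS,sat = 1.16 V

The boundary between triode and saturation is V_DS = V_GS − V_th = V_ov.
V_ov = 2.01 − 0.852 = 1.16 V.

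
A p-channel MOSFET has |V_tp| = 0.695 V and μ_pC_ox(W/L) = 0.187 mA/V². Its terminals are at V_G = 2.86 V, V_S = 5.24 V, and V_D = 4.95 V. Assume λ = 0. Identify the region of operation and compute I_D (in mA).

V_SG = V_S − V_G = 5.24 − 2.86 = 2.38 V; V_SD = V_S − V_D = 5.24 − 4.95 = 0.29 V.
V_ov = V_SG − |V_tp| = 2.38 − 0.695 = 1.69 V.
Since V_SD = 0.29 V < V_ov = 1.69 V, the device is in the triode region.
I_D = k_p [V_ov · V_SD − ½ V_SD²] = 0.187 × [1.69 × 0.29 − 0.5 × 0.29²] = 0.0835 mA.

Triode; I_D = 0.0835 mA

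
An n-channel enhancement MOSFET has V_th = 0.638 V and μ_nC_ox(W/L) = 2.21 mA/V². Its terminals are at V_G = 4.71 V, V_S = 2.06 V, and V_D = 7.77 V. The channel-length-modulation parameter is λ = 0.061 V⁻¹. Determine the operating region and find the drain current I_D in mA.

Saturation; I_D = 6.03 mA

V_GS = V_G − V_S = 4.71 − 2.06 = 2.65 V; V_DS = V_D − V_S = 7.77 − 2.06 = 5.71 V.
V_ov = V_GS − V_th = 2.65 − 0.638 = 2.01 V.
Since V_DS = 5.71 V ≥ V_ov = 2.01 V, the device is in saturation.
I_D = ½ k_n V_ov² (1 + λ V_DS) = 0.5 × 2.21 × 2.01² × (1 + 0.061 × 5.71) = 6.03 mA.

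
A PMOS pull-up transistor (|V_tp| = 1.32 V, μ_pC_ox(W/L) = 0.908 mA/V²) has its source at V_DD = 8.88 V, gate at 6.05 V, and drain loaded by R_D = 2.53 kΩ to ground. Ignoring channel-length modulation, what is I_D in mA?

I_D = 1.04 mA

V_SG = V_DD − V_G = 8.88 − 6.05 = 2.83 V, so V_ov = 2.83 − 1.32 = 1.51 V.
Assume saturation: I_D = ½ k_p V_ov² = 0.5 × 0.908 × 1.51² = 1.04 mA, giving V_SD = V_DD − I_D R_D = 8.88 − 1.04 × 2.53 = 6.26 V.
V_SD = 6.26 V ≥ V_ov = 1.51 V, confirming saturation.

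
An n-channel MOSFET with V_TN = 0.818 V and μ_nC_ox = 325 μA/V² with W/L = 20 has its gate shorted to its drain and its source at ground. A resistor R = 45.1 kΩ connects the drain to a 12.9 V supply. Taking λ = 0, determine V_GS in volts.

V_GS = 1.10 V

With gate tied to drain, V_GS = V_DS ≥ V_GS − V_TN, so the device is in saturation.
k_n = μ_nC_ox · (W/L) = 6.5 mA/V².
KCL at the drain: ½ k_n (V_GS − V_TN)² = (V_DD − V_GS)/R.
Let x = V_GS − 0.818. Then 147 x² + x − 12.08 = 0, giving x = 0.284 V (positive root), so V_GS = 1.1 V.
I_D = (V_DD − V_GS)/R = (12.9 − 1.1) / 45.1 = 0.262 mA.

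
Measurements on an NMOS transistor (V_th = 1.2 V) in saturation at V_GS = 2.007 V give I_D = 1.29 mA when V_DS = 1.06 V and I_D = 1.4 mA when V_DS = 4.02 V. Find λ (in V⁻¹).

With V_GS fixed, I_D ∝ (1 + λ V_DS) in saturation, so I_D2/I_D1 = (1 + λ V_DS2)/(1 + λ V_DS1).
1.4/1.29 = 1.085 = (1 + 4.02 λ)/(1 + 1.06 λ).
Solving: λ (I_D1 V_DS2 − I_D2 V_DS1) = I_D2 − I_D1, so λ = (1.4 − 1.29) / (1.29 × 4.02 − 1.4 × 1.06) = 0.11 / 3.7 = 0.0297 V⁻¹.

λ = 0.0297 V⁻¹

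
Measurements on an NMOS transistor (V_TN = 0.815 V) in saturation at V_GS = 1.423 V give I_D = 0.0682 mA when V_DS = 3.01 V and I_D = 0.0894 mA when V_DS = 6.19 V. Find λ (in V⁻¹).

With V_GS fixed, I_D ∝ (1 + λ V_DS) in saturation, so I_D2/I_D1 = (1 + λ V_DS2)/(1 + λ V_DS1).
0.0894/0.0682 = 1.311 = (1 + 6.19 λ)/(1 + 3.01 λ).
Solving: λ (I_D1 V_DS2 − I_D2 V_DS1) = I_D2 − I_D1, so λ = (0.0894 − 0.0682) / (0.0682 × 6.19 − 0.0894 × 3.01) = 0.0212 / 0.153 = 0.139 V⁻¹.

λ = 0.139 V⁻¹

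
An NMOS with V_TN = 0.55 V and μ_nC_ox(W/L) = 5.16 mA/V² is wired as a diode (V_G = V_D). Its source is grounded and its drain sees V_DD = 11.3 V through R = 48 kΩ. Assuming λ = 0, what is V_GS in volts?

V_GS = 0.841 V

With gate tied to drain, V_GS = V_DS ≥ V_GS − V_TN, so the device is in saturation.
KCL at the drain: ½ k_n (V_GS − V_TN)² = (V_DD − V_GS)/R.
Let x = V_GS − 0.55. Then 124 x² + x − 10.75 = 0, giving x = 0.291 V (positive root), so V_GS = 0.841 V.
I_D = (V_DD − V_GS)/R = (11.3 − 0.841) / 48 = 0.218 mA.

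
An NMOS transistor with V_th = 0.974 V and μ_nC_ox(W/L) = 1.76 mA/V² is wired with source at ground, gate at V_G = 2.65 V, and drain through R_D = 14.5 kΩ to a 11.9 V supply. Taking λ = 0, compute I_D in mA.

I_D = 0.800 mA

V_GS = V_G = 2.65 V, so V_ov = 2.65 − 0.974 = 1.68 V.
Assume saturation: I_D = ½ k_n V_ov² = 0.5 × 1.76 × 1.68² = 2.47 mA, giving V_DS = V_DD − I_D R_D = 11.9 − 2.47 × 14.5 = -23.9 V.
But -23.9 V < V_ov = 1.68 V, so the device is actually in triode.
In triode I_D = k_n[V_ov V_DS − ½ V_DS²] and I_D = (V_DD − V_DS)/R_D. Equating: 12.8 V_DS² − 43.77 V_DS + 11.9 = 0, giving V_DS = 0.298 V (the root below V_ov).
I_D = (11.9 − 0.298) / 14.5 = 0.8 mA.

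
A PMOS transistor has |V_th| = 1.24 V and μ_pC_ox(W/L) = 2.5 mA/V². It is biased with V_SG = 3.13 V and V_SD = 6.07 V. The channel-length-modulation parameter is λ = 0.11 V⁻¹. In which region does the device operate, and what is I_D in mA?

Saturation; I_D = 7.45 mA

V_ov = V_SG − |V_th| = 3.13 − 1.24 = 1.89 V.
Since V_SD = 6.07 V ≥ V_ov = 1.89 V, the device is in saturation.
I_D = ½ k_p V_ov² (1 + λ V_SD) = 0.5 × 2.5 × 1.89² × (1 + 0.11 × 6.07) = 7.45 mA.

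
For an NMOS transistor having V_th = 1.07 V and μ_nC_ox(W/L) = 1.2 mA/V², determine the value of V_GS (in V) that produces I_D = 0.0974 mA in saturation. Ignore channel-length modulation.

In saturation I_D = ½ k_n (V_GS − V_th)², so V_GS − V_th = √(2 I_D / k_n) = √(2 × 0.0974 / 1.2) = 0.403 V.
V_GS = 1.07 + 0.403 = 1.47 V.

V_GS = 1.47 V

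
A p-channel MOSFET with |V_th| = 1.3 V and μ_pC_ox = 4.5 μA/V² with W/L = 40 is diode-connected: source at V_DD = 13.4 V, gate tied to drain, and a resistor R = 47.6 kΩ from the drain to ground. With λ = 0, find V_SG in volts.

With gate tied to drain, V_SG = V_SD ≥ V_SG − |V_th|, so the device is in saturation.
k_p = μ_pC_ox · (W/L) = 0.18 mA/V².
KCL at the drain: ½ k_p (V_SG − |V_th|)² = (V_DD − V_SG)/R.
Let x = V_SG − 1.3. Then 4.28 x² + x − 12.1 = 0, giving x = 1.57 V (positive root), so V_SG = 2.87 V.
I_D = (V_DD − V_SG)/R = (13.4 − 2.87) / 47.6 = 0.221 mA.

V_SG = 2.87 V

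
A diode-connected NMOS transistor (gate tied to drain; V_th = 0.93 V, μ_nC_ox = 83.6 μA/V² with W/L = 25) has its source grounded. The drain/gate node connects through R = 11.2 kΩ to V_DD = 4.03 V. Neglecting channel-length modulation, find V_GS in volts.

With gate tied to drain, V_GS = V_DS ≥ V_GS − V_th, so the device is in saturation.
k_n = μ_nC_ox · (W/L) = 2.09 mA/V².
KCL at the drain: ½ k_n (V_GS − V_th)² = (V_DD − V_GS)/R.
Let x = V_GS − 0.93. Then 11.7 x² + x − 3.1 = 0, giving x = 0.474 V (positive root), so V_GS = 1.4 V.
I_D = (V_DD − V_GS)/R = (4.03 − 1.4) / 11.2 = 0.234 mA.

V_GS = 1.40 V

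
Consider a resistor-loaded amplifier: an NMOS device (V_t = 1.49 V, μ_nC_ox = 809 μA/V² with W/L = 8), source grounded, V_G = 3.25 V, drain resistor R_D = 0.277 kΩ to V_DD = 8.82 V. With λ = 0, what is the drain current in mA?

I_D = 10.0 mA

V_GS = V_G = 3.25 V, so V_ov = 3.25 − 1.49 = 1.76 V.
k_n = μ_nC_ox · (W/L) = 6.472 mA/V².
Assume saturation: I_D = ½ k_n V_ov² = 0.5 × 6.472 × 1.76² = 10 mA, giving V_DS = V_DD − I_D R_D = 8.82 − 10 × 0.277 = 6.04 V.
V_DS = 6.04 V ≥ V_ov = 1.76 V, confirming saturation.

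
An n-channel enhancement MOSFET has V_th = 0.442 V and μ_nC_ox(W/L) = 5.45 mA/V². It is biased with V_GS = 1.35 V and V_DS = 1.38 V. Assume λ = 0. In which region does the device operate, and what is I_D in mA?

V_ov = V_GS − V_th = 1.35 − 0.442 = 0.908 V.
Since V_DS = 1.38 V ≥ V_ov = 0.908 V, the device is in saturation.
I_D = ½ k_n V_ov² = 0.5 × 5.45 × 0.908² = 2.25 mA.

Saturation; I_D = 2.25 mA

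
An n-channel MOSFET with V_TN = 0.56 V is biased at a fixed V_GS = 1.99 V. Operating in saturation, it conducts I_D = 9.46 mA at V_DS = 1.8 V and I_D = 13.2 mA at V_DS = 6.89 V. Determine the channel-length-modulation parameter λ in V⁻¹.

λ = 0.0903 V⁻¹

With V_GS fixed, I_D ∝ (1 + λ V_DS) in saturation, so I_D2/I_D1 = (1 + λ V_DS2)/(1 + λ V_DS1).
13.2/9.46 = 1.395 = (1 + 6.89 λ)/(1 + 1.8 λ).
Solving: λ (I_D1 V_DS2 − I_D2 V_DS1) = I_D2 − I_D1, so λ = (13.2 − 9.46) / (9.46 × 6.89 − 13.2 × 1.8) = 3.74 / 41.4 = 0.0903 V⁻¹.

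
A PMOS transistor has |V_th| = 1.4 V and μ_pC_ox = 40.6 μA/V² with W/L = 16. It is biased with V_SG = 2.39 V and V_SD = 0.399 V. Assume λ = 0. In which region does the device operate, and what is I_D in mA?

Triode; I_D = 0.205 mA

k_p = μ_pC_ox · (W/L) = 0.6496 mA/V².
V_ov = V_SG − |V_th| = 2.39 − 1.4 = 0.99 V.
Since V_SD = 0.399 V < V_ov = 0.99 V, the device is in the triode region.
I_D = k_p [V_ov · V_SD − ½ V_SD²] = 0.6496 × [0.99 × 0.399 − 0.5 × 0.399²] = 0.205 mA.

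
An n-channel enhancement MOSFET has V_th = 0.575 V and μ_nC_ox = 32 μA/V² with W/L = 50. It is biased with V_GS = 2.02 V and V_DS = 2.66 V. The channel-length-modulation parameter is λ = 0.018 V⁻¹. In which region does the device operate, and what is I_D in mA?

k_n = μ_nC_ox · (W/L) = 1.6 mA/V².
V_ov = V_GS − V_th = 2.02 − 0.575 = 1.45 V.
Since V_DS = 2.66 V ≥ V_ov = 1.45 V, the device is in saturation.
I_D = ½ k_n V_ov² (1 + λ V_DS) = 0.5 × 1.6 × 1.45² × (1 + 0.018 × 2.66) = 1.75 mA.

Saturation; I_D = 1.75 mA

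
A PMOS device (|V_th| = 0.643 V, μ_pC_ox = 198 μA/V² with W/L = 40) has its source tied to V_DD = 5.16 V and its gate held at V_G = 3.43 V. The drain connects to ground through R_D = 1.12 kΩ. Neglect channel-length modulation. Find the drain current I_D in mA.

I_D = 4.00 mA

V_SG = V_DD − V_G = 5.16 − 3.43 = 1.73 V, so V_ov = 1.73 − 0.643 = 1.09 V.
k_p = μ_pC_ox · (W/L) = 7.92 mA/V².
Assume saturation: I_D = ½ k_p V_ov² = 0.5 × 7.92 × 1.09² = 4.68 mA, giving V_SD = V_DD − I_D R_D = 5.16 − 4.68 × 1.12 = -0.0805 V.
But -0.0805 V < V_ov = 1.09 V, so the device is actually in triode.
In triode I_D = k_p[V_ov V_SD − ½ V_SD²] and I_D = (V_DD − V_SD)/R_D. Equating: 4.44 V_SD² − 10.64 V_SD + 5.16 = 0, giving V_SD = 0.674 V (the root below V_ov).
I_D = (5.16 − 0.674) / 1.12 = 4 mA.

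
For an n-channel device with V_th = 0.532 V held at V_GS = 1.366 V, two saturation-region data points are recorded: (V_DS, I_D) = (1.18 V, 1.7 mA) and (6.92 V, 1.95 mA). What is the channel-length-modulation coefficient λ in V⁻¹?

With V_GS fixed, I_D ∝ (1 + λ V_DS) in saturation, so I_D2/I_D1 = (1 + λ V_DS2)/(1 + λ V_DS1).
1.95/1.7 = 1.147 = (1 + 6.92 λ)/(1 + 1.18 λ).
Solving: λ (I_D1 V_DS2 − I_D2 V_DS1) = I_D2 − I_D1, so λ = (1.95 − 1.7) / (1.7 × 6.92 − 1.95 × 1.18) = 0.25 / 9.46 = 0.0264 V⁻¹.

λ = 0.0264 V⁻¹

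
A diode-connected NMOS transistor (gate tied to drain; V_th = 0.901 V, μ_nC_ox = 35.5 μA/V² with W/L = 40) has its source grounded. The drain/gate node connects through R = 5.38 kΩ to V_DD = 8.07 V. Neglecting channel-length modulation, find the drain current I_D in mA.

I_D = 1.10 mA

With gate tied to drain, V_GS = V_DS ≥ V_GS − V_th, so the device is in saturation.
k_n = μ_nC_ox · (W/L) = 1.42 mA/V².
KCL at the drain: ½ k_n (V_GS − V_th)² = (V_DD − V_GS)/R.
Let x = V_GS − 0.901. Then 3.82 x² + x − 7.169 = 0, giving x = 1.25 V (positive root), so V_GS = 2.15 V.
I_D = (V_DD − V_GS)/R = (8.07 − 2.15) / 5.38 = 1.1 mA.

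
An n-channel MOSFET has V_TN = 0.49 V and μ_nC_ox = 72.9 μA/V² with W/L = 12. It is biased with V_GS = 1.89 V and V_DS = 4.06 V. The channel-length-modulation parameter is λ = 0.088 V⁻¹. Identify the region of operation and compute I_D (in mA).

k_n = μ_nC_ox · (W/L) = 0.8748 mA/V².
V_ov = V_GS − V_TN = 1.89 − 0.49 = 1.4 V.
Since V_DS = 4.06 V ≥ V_ov = 1.4 V, the device is in saturation.
I_D = ½ k_n V_ov² (1 + λ V_DS) = 0.5 × 0.8748 × 1.4² × (1 + 0.088 × 4.06) = 1.16 mA.

Saturation; I_D = 1.16 mA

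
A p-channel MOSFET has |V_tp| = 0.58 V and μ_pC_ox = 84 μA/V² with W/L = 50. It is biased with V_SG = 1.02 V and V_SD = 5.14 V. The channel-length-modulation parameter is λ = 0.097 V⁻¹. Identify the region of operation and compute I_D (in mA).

Saturation; I_D = 0.609 mA

k_p = μ_pC_ox · (W/L) = 4.2 mA/V².
V_ov = V_SG − |V_tp| = 1.02 − 0.58 = 0.44 V.
Since V_SD = 5.14 V ≥ V_ov = 0.44 V, the device is in saturation.
I_D = ½ k_p V_ov² (1 + λ V_SD) = 0.5 × 4.2 × 0.44² × (1 + 0.097 × 5.14) = 0.609 mA.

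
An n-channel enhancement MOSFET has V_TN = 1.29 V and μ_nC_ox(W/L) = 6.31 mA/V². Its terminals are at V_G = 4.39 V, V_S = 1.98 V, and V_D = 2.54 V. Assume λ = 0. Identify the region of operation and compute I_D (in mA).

Triode; I_D = 2.97 mA

V_GS = V_G − V_S = 4.39 − 1.98 = 2.41 V; V_DS = V_D − V_S = 2.54 − 1.98 = 0.56 V.
V_ov = V_GS − V_TN = 2.41 − 1.29 = 1.12 V.
Since V_DS = 0.56 V < V_ov = 1.12 V, the device is in the triode region.
I_D = k_n [V_ov · V_DS − ½ V_DS²] = 6.31 × [1.12 × 0.56 − 0.5 × 0.56²] = 2.97 mA.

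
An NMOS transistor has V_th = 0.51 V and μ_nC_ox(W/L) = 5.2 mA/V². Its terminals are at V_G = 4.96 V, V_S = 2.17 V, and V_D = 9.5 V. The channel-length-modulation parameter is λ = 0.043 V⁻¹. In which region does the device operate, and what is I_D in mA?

Saturation; I_D = 17.8 mA

V_GS = V_G − V_S = 4.96 − 2.17 = 2.79 V; V_DS = V_D − V_S = 9.5 − 2.17 = 7.33 V.
V_ov = V_GS − V_th = 2.79 − 0.51 = 2.28 V.
Since V_DS = 7.33 V ≥ V_ov = 2.28 V, the device is in saturation.
I_D = ½ k_n V_ov² (1 + λ V_DS) = 0.5 × 5.2 × 2.28² × (1 + 0.043 × 7.33) = 17.8 mA.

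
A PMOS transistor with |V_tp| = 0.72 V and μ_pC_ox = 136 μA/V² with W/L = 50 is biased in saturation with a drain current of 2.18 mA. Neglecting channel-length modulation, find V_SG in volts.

V_SG = 1.52 V

k_p = μ_pC_ox · (W/L) = 6.8 mA/V².
In saturation I_D = ½ k_p (V_SG − |V_tp|)², so V_SG − |V_tp| = √(2 I_D / k_p) = √(2 × 2.18 / 6.8) = 0.801 V.
V_SG = 0.72 + 0.801 = 1.52 V.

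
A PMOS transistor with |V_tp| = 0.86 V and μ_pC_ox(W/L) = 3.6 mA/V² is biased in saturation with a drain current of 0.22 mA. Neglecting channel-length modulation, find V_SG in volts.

In saturation I_D = ½ k_p (V_SG − |V_tp|)², so V_SG − |V_tp| = √(2 I_D / k_p) = √(2 × 0.22 / 3.6) = 0.35 V.
V_SG = 0.86 + 0.35 = 1.21 V.

V_SG = 1.21 V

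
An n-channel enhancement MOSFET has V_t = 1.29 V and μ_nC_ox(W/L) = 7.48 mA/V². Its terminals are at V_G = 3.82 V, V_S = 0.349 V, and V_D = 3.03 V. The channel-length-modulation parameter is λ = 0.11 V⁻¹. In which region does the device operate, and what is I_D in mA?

Saturation; I_D = 23.0 mA

V_GS = V_G − V_S = 3.82 − 0.349 = 3.47 V; V_DS = V_D − V_S = 3.03 − 0.349 = 2.68 V.
V_ov = V_GS − V_t = 3.47 − 1.29 = 2.18 V.
Since V_DS = 2.68 V ≥ V_ov = 2.18 V, the device is in saturation.
I_D = ½ k_n V_ov² (1 + λ V_DS) = 0.5 × 7.48 × 2.18² × (1 + 0.11 × 2.68) = 23 mA.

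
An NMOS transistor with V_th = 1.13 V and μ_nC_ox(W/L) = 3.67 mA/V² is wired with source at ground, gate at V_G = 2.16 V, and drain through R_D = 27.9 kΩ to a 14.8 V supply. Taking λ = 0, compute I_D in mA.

I_D = 0.525 mA

V_GS = V_G = 2.16 V, so V_ov = 2.16 − 1.13 = 1.03 V.
Assume saturation: I_D = ½ k_n V_ov² = 0.5 × 3.67 × 1.03² = 1.95 mA, giving V_DS = V_DD − I_D R_D = 14.8 − 1.95 × 27.9 = -39.5 V.
But -39.5 V < V_ov = 1.03 V, so the device is actually in triode.
In triode I_D = k_n[V_ov V_DS − ½ V_DS²] and I_D = (V_DD − V_DS)/R_D. Equating: 51.2 V_DS² − 106.5 V_DS + 14.8 = 0, giving V_DS = 0.15 V (the root below V_ov).
I_D = (14.8 − 0.15) / 27.9 = 0.525 mA.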